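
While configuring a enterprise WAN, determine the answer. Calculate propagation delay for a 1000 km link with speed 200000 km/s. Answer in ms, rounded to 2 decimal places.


Given: distance = 1000 km, speed = 200000 km/s
Delay = distance / speed = 1000 / 200000 seconds
Delay in ms = 1000 * 1000 / 200000
Delay = 5.0000 ms
Rounded to 2 dp = 5.00 ms

5.00


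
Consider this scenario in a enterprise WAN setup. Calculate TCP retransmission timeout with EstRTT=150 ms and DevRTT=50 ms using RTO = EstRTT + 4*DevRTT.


Given: EstRTT = 150 ms, DevRTT = 50 ms
Timeout = EstRTT + 4 * DevRTT
4 * DevRTT = 4 * 50 = 200
Timeout = 150 + 200 = 350 ms

350


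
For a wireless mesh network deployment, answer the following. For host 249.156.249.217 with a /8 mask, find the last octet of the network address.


Given: IP = 249.156.249.217, prefix = /8
Subnet mask = 255.0.0.0
Last octet of IP: 217
Last octet of mask: 0
Network last octet = 217 AND 0 = 0

0


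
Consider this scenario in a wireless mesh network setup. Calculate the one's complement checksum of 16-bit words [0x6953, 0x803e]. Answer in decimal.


Given words: [0x6953, 0x803e]
Step 1: Sum all words
Raw sum = 26963 + 32830 = 59793
One's complement = ~59793 & 0xFFFF = 5742

5742


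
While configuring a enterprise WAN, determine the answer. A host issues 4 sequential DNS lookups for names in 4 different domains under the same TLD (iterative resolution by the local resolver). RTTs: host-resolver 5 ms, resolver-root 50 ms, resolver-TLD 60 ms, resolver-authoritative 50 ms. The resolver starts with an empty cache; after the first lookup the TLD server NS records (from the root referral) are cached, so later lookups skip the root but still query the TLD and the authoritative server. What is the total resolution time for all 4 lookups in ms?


Lookup 1 (cold cache): local + root + TLD + auth = 5 + 50 + 60 + 50 = 165 ms
Lookups 2..4 (TLD NS cached -> skip root; new domain -> still ask TLD and auth): local + TLD + auth = 5 + 60 + 50 = 115 ms each
Remaining 3 lookups: 3 * 115 = 345 ms
Total = 165 + 345 = 510 ms

510


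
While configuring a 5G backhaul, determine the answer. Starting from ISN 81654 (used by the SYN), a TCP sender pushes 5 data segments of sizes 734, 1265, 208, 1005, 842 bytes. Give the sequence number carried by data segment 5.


The SYN occupies sequence number ISN = 81654, so the first data byte is ISN + 1 = 81655.
SEQ of data segment i = (ISN + 1) + sum of payload sizes of segments 1..i-1.
Segment 1: SEQ = 81655, payload = 734 bytes
Segment 2: SEQ = 82389, payload = 1265 bytes
Segment 3: SEQ = 83654, payload = 208 bytes
Segment 4: SEQ = 83862, payload = 1005 bytes
Segment 5: SEQ = 84867, payload = 842 bytes
SEQ of segment 5 = 81655 + 734 + 1265 + 208 + 1005 = 84867

84867


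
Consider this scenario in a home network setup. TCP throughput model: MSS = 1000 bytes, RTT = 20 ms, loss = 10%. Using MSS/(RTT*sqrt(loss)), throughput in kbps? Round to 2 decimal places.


Given: MSS = 1000 bytes, RTT = 20 ms, loss = 10%
RTT in seconds = 20 / 1000 = 0.02
Loss rate = 10% = 0.1
sqrt(loss) = sqrt(0.1) = 0.316227766017
Throughput (bytes/s) = 1000 / (0.02 * 0.316227766017) = 158113.8830
Throughput (kbps) = 158113.8830 * 8 / 1000 = 1264.911064 -> 1264.91 kbps (2 dp)

1264.91


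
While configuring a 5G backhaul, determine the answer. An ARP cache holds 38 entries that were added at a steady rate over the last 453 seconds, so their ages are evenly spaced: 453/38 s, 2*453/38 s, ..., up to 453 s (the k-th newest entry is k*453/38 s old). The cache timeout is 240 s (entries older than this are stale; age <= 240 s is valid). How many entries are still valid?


Ages are k * 453/38 s for k = 1..38 (spacing = 11.9211 s).
Entry k is valid iff k * 453/38 <= 240 iff k <= 38 * 240 / 453 = 20.1325
n_valid = floor(20.1325) = 20
(n_stale = 38 - 20 = 18)

20


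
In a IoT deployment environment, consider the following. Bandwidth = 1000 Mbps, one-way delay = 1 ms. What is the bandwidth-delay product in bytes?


Given: bandwidth = 1000 Mbps, delay = 1 ms
BDP in bits = 1000 * 10^6 * 1 / 1000
BDP in bits = 1000000
BDP in bytes = 1000000 / 8 = 125000

125000


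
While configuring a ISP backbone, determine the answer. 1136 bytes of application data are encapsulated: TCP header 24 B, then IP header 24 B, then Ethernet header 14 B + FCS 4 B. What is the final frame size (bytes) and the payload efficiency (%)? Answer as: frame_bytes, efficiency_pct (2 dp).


TCP segment = 1136 + 24 = 1160 B
IP packet = 1160 + 24 = 1184 B
Ethernet frame = 1184 + 14 + 4 = 1202 B
Efficiency = app / frame = 1136 / 1202 = 0.945092 = 94.5092% -> 94.51% (2 dp)

1202, 94.51


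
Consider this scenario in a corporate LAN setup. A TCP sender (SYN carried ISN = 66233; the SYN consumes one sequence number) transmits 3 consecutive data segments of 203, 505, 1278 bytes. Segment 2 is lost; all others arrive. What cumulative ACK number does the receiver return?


SYN uses sequence number 66233; first data byte = ISN + 1 = 66234.
Segment 1: SEQ = 66234, len = 203 B, covers [66234, 66436]
Segment 2: SEQ = 66437, len = 505 B, covers [66437, 66941] [LOST]
Segment 3: SEQ = 66942, len = 1278 B, covers [66942, 68219]
In-order data received: bytes [66234, 66436] (segments 1..1).
Segment 2 missing -> gap begins at byte 66437; later segments buffered out of order.
Cumulative ACK = next expected in-order byte = 66234 + 203 = 66437

66437


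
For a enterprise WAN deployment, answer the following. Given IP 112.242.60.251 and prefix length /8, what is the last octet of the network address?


Given: IP = 112.242.60.251, prefix = /8
Subnet mask = 255.0.0.0
Last octet of IP: 251
Last octet of mask: 0
Network last octet = 251 AND 0 = 0

0


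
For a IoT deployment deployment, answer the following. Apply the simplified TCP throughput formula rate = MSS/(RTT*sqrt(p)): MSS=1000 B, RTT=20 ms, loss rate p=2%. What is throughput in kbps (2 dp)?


Given: MSS = 1000 bytes, RTT = 20 ms, loss = 2%
RTT in seconds = 20 / 1000 = 0.02
Loss rate = 2% = 0.02
sqrt(loss) = sqrt(0.02) = 0.141421356237
Throughput (bytes/s) = 1000 / (0.02 * 0.141421356237) = 353553.3906
Throughput (kbps) = 353553.3906 * 8 / 1000 = 2828.427125 -> 2828.43 kbps (2 dp)

2828.43


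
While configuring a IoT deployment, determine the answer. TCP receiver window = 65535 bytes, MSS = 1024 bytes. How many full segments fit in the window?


Given: RWND = 65535 bytes, MSS = 1024 bytes
Full segments = floor(RWND / MSS)
Full segments = floor(65535 / 1024)
Full segments = floor(63.999) = 63

63


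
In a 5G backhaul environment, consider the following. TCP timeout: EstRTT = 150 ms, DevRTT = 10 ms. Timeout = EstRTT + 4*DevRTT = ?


Given: EstRTT = 150 ms, DevRTT = 10 ms
Timeout = EstRTT + 4 * DevRTT
4 * DevRTT = 4 * 10 = 40
Timeout = 150 + 40 = 190 ms

190


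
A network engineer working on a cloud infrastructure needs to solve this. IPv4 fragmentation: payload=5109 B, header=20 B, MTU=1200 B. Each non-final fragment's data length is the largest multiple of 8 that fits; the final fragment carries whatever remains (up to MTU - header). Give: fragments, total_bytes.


Max data per non-final fragment = floor((MTU - header)/8)*8 = floor((1200 - 20)/8)*8 = floor(1180/8)*8 = 1176 B
Final fragment needs no 8-byte alignment: it can carry up to MTU - header = 1180 B
Non-final fragments needed = ceil((payload - 1180) / 1176) = ceil(3929/1176) = ceil(3.3410) = 4
Number of fragments = 4 + 1 = 5
Fragment sizes (data): 4 * 1176 B + 405 B (last, 405 <= 1180 OK)
Total bytes sent = payload + n_frags * header = 5109 + 5*20 = 5109 + 100 = 5209 B

5, 5209


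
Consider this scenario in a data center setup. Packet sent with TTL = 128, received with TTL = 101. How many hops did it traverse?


Given: initial TTL = 128, received TTL = 101
Hops = initial TTL - received TTL
Hops = 128 - 101 = 27

27


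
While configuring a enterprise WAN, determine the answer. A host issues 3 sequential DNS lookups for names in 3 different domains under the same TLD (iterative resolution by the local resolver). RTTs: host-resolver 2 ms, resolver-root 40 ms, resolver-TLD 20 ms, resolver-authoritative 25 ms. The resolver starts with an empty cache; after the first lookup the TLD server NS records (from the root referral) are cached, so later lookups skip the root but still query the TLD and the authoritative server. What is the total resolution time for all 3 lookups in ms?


Lookup 1 (cold cache): local + root + TLD + auth = 2 + 40 + 20 + 25 = 87 ms
Lookups 2..3 (TLD NS cached -> skip root; new domain -> still ask TLD and auth): local + TLD + auth = 2 + 20 + 25 = 47 ms each
Remaining 2 lookups: 2 * 47 = 94 ms
Total = 87 + 94 = 181 ms

181


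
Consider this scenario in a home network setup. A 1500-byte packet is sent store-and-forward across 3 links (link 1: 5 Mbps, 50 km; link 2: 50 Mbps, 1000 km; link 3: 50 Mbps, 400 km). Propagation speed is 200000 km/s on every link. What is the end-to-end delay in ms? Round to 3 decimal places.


Packet = 1500 bytes = 12000 bits. Store-and-forward: sum (t_trans + t_prop) per link.
Link 1: t_trans = 12000/(5*10^6) s = 2.4000 ms; t_prop = 50/200000 s = 0.2500 ms; subtotal = 2.6500 ms
Link 2: t_trans = 12000/(50*10^6) s = 0.2400 ms; t_prop = 1000/200000 s = 5.0000 ms; subtotal = 5.2400 ms
Link 3: t_trans = 12000/(50*10^6) s = 0.2400 ms; t_prop = 400/200000 s = 2.0000 ms; subtotal = 2.2400 ms
End-to-end = 2.6500 + 5.2400 + 2.2400 = 10.1300 ms -> 10.130 ms (3 dp)

10.130


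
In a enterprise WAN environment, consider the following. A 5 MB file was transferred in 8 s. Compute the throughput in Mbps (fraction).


Given: file = 5 MB, time = 8 s
File in Mb = 5 * 8 = 40 Mb
Throughput = 40 / 8 Mbps
Throughput = 5 Mbps

5


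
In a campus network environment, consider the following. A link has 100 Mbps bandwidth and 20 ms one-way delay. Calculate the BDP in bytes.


Given: bandwidth = 100 Mbps, delay = 20 ms
BDP in bits = 100 * 10^6 * 20 / 1000
BDP in bits = 2000000
BDP in bytes = 2000000 / 8 = 250000

250000


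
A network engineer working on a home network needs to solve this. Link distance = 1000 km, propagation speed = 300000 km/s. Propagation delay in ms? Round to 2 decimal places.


Given: distance = 1000 km, speed = 300000 km/s
Delay = distance / speed = 1000 / 300000 seconds
Delay in ms = 1000 * 1000 / 300000
Delay = 3.3333 ms
Rounded to 2 dp = 3.33 ms

3.33


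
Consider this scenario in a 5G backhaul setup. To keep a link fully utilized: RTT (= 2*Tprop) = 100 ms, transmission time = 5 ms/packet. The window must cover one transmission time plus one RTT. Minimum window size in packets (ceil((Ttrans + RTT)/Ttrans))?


Given: Ttrans = 5 ms, RTT = 100 ms (= 2 * Tprop, Tprop = 50 ms)
Time until first ACK returns = Ttrans + RTT = 5 + 100 = 105 ms
Need W * Ttrans >= Ttrans + RTT  ->  W >= (Ttrans + RTT) / Ttrans
(Ttrans + RTT) / Ttrans = 105 / 5 = 21
W_min = ceil(21) = 21

21


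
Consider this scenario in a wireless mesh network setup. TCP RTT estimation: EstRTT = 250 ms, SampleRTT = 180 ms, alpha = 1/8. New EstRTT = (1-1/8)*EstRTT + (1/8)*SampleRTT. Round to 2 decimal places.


Given: EstRTT = 250 ms, SampleRTT = 180 ms, alpha = 1/8
New EstRTT = (1 - alpha) * EstRTT + alpha * SampleRTT
(7/8) * 250 = 218.75
(1/8) * 180 = 22.5
New EstRTT = 218.75 + 22.5 = 241.25 ms -> 241.25 ms (2 dp)

241.25


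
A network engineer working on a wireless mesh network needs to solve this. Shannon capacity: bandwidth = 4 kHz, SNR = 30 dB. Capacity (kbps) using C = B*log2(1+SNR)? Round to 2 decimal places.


Given: B = 4 kHz, SNR = 30 dB
SNR linear = 10^(30/10) = 1000
1 + SNR = 1001
log2(1001) = 9.9672262588
C = 4 * 1000 * 9.9672262588 = 39868.9050 bps
C = 39.868905 kbps -> 39.87 kbps (2 dp)

39.87


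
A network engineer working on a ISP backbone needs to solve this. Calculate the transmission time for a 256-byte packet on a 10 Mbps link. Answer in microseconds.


Given: packet = 256 bytes, bandwidth = 10 Mbps
Packet in bits = 256 * 8 = 2048 bits
Bandwidth = 10 * 10^6 = 10000000 bps
Time = 2048 / 10000000 seconds
Time in us = 2048 * 10^6 / 10000000 = 204.8

204.8


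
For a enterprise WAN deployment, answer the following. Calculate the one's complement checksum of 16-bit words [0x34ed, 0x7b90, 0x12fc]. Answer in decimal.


Given words: [0x34ed, 0x7b90, 0x12fc]
Step 1: Sum all words
Raw sum = 13549 + 31632 + 4860 = 50041
One's complement = ~50041 & 0xFFFF = 15494

15494


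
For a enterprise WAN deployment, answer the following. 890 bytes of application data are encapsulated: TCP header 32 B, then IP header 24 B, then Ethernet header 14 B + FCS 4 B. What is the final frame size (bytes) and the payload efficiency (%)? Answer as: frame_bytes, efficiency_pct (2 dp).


TCP segment = 890 + 32 = 922 B
IP packet = 922 + 24 = 946 B
Ethernet frame = 946 + 14 + 4 = 964 B
Efficiency = app / frame = 890 / 964 = 0.923237 = 92.3237% -> 92.32% (2 dp)

964, 92.32


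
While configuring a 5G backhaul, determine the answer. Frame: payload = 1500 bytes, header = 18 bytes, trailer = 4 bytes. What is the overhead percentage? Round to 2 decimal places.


Given: payload = 1500 B, header = 18 B, trailer = 4 B
Overhead bytes = header + trailer = 18 + 4 = 22
Total frame = payload + overhead = 1500 + 22 = 1522
Overhead % = 22 / 1522 * 100 = 1.4455% -> 1.45% (2 dp)

1.45


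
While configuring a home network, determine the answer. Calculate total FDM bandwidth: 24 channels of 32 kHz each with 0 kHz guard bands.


Given: 24 channels, 32 kHz each, guard = 0 kHz
Channel bandwidth = 24 * 32 = 768 kHz
Guard bands = 23 gaps * 0 kHz = 0 kHz
Total = 768 + 0 = 768 kHz

768


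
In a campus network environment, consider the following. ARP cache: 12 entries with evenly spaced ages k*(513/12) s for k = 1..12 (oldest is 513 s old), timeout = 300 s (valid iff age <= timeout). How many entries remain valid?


Ages are k * 513/12 s for k = 1..12 (spacing = 42.7500 s).
Entry k is valid iff k * 513/12 <= 300 iff k <= 12 * 300 / 513 = 7.0175
n_valid = floor(7.0175) = 7
(n_stale = 12 - 7 = 5)

7


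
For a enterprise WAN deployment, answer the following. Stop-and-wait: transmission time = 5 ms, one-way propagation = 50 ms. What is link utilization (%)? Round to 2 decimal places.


Given: Ttrans = 5 ms, Tprop = 50 ms
RTT = 2 * Tprop = 2 * 50 = 100 ms
U = Ttrans / (Ttrans + RTT)
U = 5 / (5 + 100)
U = 5 / 105 = 0.047619
U% = 4.76%

4.76


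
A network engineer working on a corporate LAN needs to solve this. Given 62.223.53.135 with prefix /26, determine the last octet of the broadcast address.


Given: IP = 62.223.53.135, prefix = /26
Host bits = 32 - 26 = 6
Network last octet = 135 AND mask = 128
Host part size = 2^6 - 1 = 63
Broadcast last octet = 128 OR 63 = 191

191


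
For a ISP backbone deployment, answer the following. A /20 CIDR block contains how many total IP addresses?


Given: CIDR prefix /20
Host bits = 32 - 20 = 12
Total addresses = 2^12 = 4096

4096


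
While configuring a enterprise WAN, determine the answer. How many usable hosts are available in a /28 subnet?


Given: subnet mask /28
Host bits = 32 - 28 = 4
Total addresses = 2^4 = 16
Usable hosts = 16 - 2 (network + broadcast) = 14

14


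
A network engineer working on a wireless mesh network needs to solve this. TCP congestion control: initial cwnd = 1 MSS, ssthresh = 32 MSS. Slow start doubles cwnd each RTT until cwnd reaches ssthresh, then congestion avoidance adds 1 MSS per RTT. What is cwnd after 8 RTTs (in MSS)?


RTT 0: cwnd = 1 MSS (initial)
RTT 1: cwnd = 2 MSS (slow start, doubled)
RTT 2: cwnd = 4 MSS (slow start, doubled)
RTT 3: cwnd = 8 MSS (slow start, doubled)
RTT 4: cwnd = 16 MSS (slow start, doubled)
RTT 5: cwnd = 32 MSS (slow start, doubled)
RTT 6: cwnd = 33 MSS (congestion avoidance, +1)
RTT 7: cwnd = 34 MSS (congestion avoidance, +1)
RTT 8: cwnd = 35 MSS (congestion avoidance, +1)

35


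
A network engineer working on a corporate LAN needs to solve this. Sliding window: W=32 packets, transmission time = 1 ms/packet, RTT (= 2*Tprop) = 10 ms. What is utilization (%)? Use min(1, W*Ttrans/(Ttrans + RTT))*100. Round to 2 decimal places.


Given: W = 32, Ttrans = 1 ms, RTT = 10 ms (= 2 * Tprop, Tprop = 5 ms)
Cycle time = Ttrans + RTT = 1 + 10 = 11 ms (first packet sent until its ACK returns)
W * Ttrans = 32 * 1 = 32 ms of sending per cycle
W * Ttrans / (Ttrans + RTT) = 32 / 11 = 2.909091
U = min(1, 2.909091) = 1.000000
U% = 100.00%

100.00


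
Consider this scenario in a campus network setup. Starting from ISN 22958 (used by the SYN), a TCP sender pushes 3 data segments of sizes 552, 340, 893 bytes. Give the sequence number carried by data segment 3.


The SYN occupies sequence number ISN = 22958, so the first data byte is ISN + 1 = 22959.
SEQ of data segment i = (ISN + 1) + sum of payload sizes of segments 1..i-1.
Segment 1: SEQ = 22959, payload = 552 bytes
Segment 2: SEQ = 23511, payload = 340 bytes
Segment 3: SEQ = 23851, payload = 893 bytes
SEQ of segment 3 = 22959 + 552 + 340 = 23851

23851


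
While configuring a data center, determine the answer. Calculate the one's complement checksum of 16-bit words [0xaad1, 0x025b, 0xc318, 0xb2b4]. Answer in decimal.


Given words: [0xaad1, 0x025b, 0xc318, 0xb2b4]
Step 1: Sum all words
Raw sum = 43729 + 603 + 49944 + 45748 = 140024
Step 2: Fold carry: (8952 + 2) = 8954
One's complement = ~8954 & 0xFFFF = 56581

56581


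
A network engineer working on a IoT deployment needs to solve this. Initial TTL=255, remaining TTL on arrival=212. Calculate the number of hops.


Given: initial TTL = 255, received TTL = 212
Hops = initial TTL - received TTL
Hops = 255 - 212 = 43

43


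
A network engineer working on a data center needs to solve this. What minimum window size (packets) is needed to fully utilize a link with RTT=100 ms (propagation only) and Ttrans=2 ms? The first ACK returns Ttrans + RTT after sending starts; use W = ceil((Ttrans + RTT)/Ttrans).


Given: Ttrans = 2 ms, RTT = 100 ms (= 2 * Tprop, Tprop = 50 ms)
Time until first ACK returns = Ttrans + RTT = 2 + 100 = 102 ms
Need W * Ttrans >= Ttrans + RTT  ->  W >= (Ttrans + RTT) / Ttrans
(Ttrans + RTT) / Ttrans = 102 / 2 = 51
W_min = ceil(51) = 51

51


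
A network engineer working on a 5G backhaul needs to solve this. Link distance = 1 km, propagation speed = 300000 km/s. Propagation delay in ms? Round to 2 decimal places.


Given: distance = 1 km, speed = 300000 km/s
Delay = distance / speed = 1 / 300000 seconds
Delay in ms = 1 * 1000 / 300000
Delay = 0.0033 ms
Rounded to 2 dp = 0.00 ms

0.00


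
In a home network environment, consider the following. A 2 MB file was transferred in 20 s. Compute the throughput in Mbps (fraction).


Given: file = 2 MB, time = 20 s
File in Mb = 2 * 8 = 16 Mb
Throughput = 16 / 20 Mbps
Throughput = 4/5 Mbps

4/5


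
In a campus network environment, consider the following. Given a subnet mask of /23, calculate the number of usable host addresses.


Given: subnet mask /23
Host bits = 32 - 23 = 9
Total addresses = 2^9 = 512
Usable hosts = 512 - 2 (network + broadcast) = 510

510


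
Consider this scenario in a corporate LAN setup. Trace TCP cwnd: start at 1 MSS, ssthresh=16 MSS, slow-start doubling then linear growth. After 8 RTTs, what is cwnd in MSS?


RTT 0: cwnd = 1 MSS (initial)
RTT 1: cwnd = 2 MSS (slow start, doubled)
RTT 2: cwnd = 4 MSS (slow start, doubled)
RTT 3: cwnd = 8 MSS (slow start, doubled)
RTT 4: cwnd = 16 MSS (slow start, doubled)
RTT 5: cwnd = 17 MSS (congestion avoidance, +1)
RTT 6: cwnd = 18 MSS (congestion avoidance, +1)
RTT 7: cwnd = 19 MSS (congestion avoidance, +1)
RTT 8: cwnd = 20 MSS (congestion avoidance, +1)

20


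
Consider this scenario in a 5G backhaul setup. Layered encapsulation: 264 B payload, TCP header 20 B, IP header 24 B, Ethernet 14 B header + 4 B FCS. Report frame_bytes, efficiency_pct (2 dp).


TCP segment = 264 + 20 = 284 B
IP packet = 284 + 24 = 308 B
Ethernet frame = 308 + 14 + 4 = 326 B
Efficiency = app / frame = 264 / 326 = 0.809816 = 80.9816% -> 80.98% (2 dp)

326, 80.98


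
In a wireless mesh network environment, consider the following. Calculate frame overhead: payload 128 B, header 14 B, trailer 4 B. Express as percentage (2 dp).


Given: payload = 128 B, header = 14 B, trailer = 4 B
Overhead bytes = header + trailer = 14 + 4 = 18
Total frame = payload + overhead = 128 + 18 = 146
Overhead % = 18 / 146 * 100 = 12.3288% -> 12.33% (2 dp)

12.33


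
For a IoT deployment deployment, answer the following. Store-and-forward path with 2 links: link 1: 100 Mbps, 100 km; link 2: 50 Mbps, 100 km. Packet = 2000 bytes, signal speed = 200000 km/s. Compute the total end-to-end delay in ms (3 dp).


Packet = 2000 bytes = 16000 bits. Store-and-forward: sum (t_trans + t_prop) per link.
Link 1: t_trans = 16000/(100*10^6) s = 0.1600 ms; t_prop = 100/200000 s = 0.5000 ms; subtotal = 0.6600 ms
Link 2: t_trans = 16000/(50*10^6) s = 0.3200 ms; t_prop = 100/200000 s = 0.5000 ms; subtotal = 0.8200 ms
End-to-end = 0.6600 + 0.8200 = 1.4800 ms -> 1.480 ms (3 dp)

1.480


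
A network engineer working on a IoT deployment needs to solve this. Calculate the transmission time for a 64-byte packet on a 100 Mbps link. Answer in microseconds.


Given: packet = 64 bytes, bandwidth = 100 Mbps
Packet in bits = 64 * 8 = 512 bits
Bandwidth = 100 * 10^6 = 100000000 bps
Time = 512 / 100000000 seconds
Time in us = 512 * 10^6 / 100000000 = 5.12

5.12


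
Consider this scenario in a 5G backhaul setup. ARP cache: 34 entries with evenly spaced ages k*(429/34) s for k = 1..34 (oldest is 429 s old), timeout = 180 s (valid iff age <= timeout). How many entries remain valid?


Ages are k * 429/34 s for k = 1..34 (spacing = 12.6176 s).
Entry k is valid iff k * 429/34 <= 180 iff k <= 34 * 180 / 429 = 14.2657
n_valid = floor(14.2657) = 14
(n_stale = 34 - 14 = 20)

14


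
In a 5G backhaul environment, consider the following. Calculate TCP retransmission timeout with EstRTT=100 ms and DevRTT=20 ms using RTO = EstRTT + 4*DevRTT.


Given: EstRTT = 100 ms, DevRTT = 20 ms
Timeout = EstRTT + 4 * DevRTT
4 * DevRTT = 4 * 20 = 80
Timeout = 100 + 80 = 180 ms

180


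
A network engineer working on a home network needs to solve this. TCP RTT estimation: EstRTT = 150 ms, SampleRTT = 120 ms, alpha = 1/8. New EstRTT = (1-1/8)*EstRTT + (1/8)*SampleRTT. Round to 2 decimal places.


Given: EstRTT = 150 ms, SampleRTT = 120 ms, alpha = 1/8
New EstRTT = (1 - alpha) * EstRTT + alpha * SampleRTT
(7/8) * 150 = 131.25
(1/8) * 120 = 15
New EstRTT = 131.25 + 15 = 146.25 ms -> 146.25 ms (2 dp)

146.25


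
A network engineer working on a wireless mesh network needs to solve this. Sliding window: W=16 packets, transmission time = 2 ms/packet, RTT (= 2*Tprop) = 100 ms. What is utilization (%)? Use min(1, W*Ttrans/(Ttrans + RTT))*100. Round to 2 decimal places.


Given: W = 16, Ttrans = 2 ms, RTT = 100 ms (= 2 * Tprop, Tprop = 50 ms)
Cycle time = Ttrans + RTT = 2 + 100 = 102 ms (first packet sent until its ACK returns)
W * Ttrans = 16 * 2 = 32 ms of sending per cycle
W * Ttrans / (Ttrans + RTT) = 32 / 102 = 0.313725
U = min(1, 0.313725) = 0.313725
U% = 31.37%

31.37


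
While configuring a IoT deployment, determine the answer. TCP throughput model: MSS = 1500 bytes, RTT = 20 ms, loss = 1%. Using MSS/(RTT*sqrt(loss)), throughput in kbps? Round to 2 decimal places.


Given: MSS = 1500 bytes, RTT = 20 ms, loss = 1%
RTT in seconds = 20 / 1000 = 0.02
Loss rate = 1% = 0.01
sqrt(loss) = sqrt(0.01) = 0.1
Throughput (bytes/s) = 1500 / (0.02 * 0.1) = 750000.0000
Throughput (kbps) = 750000.0000 * 8 / 1000 = 6000.000000 -> 6000.00 kbps (2 dp)

6000.00


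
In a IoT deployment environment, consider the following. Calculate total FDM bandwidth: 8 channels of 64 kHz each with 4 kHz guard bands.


Given: 8 channels, 64 kHz each, guard = 4 kHz
Channel bandwidth = 8 * 64 = 512 kHz
Guard bands = 7 gaps * 4 kHz = 28 kHz
Total = 512 + 28 = 540 kHz

540


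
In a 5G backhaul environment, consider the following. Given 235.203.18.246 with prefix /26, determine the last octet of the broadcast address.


Given: IP = 235.203.18.246, prefix = /26
Host bits = 32 - 26 = 6
Network last octet = 246 AND mask = 192
Host part size = 2^6 - 1 = 63
Broadcast last octet = 192 OR 63 = 255

255


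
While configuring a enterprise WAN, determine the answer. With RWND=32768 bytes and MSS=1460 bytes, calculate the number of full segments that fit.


Given: RWND = 32768 bytes, MSS = 1460 bytes
Full segments = floor(RWND / MSS)
Full segments = floor(32768 / 1460)
Full segments = floor(22.4438) = 22

22


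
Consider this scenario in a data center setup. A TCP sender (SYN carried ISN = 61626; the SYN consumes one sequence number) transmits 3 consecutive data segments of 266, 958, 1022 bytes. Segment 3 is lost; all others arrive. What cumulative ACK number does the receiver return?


SYN uses sequence number 61626; first data byte = ISN + 1 = 61627.
Segment 1: SEQ = 61627, len = 266 B, covers [61627, 61892]
Segment 2: SEQ = 61893, len = 958 B, covers [61893, 62850]
Segment 3: SEQ = 62851, len = 1022 B, covers [62851, 63872] [LOST]
In-order data received: bytes [61627, 62850] (segments 1..2).
Segment 3 missing -> gap begins at byte 62851.
Cumulative ACK = next expected in-order byte = 61627 + 266 + 958 = 62851

62851


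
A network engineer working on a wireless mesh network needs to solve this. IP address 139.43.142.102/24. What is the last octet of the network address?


Given: IP = 139.43.142.102, prefix = /24
Subnet mask = 255.255.255.0
Last octet of IP: 102
Last octet of mask: 0
Network last octet = 102 AND 0 = 0

0


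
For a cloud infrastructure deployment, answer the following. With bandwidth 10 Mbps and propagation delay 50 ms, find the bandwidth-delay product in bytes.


Given: bandwidth = 10 Mbps, delay = 50 ms
BDP in bits = 10 * 10^6 * 50 / 1000
BDP in bits = 500000
BDP in bytes = 500000 / 8 = 62500

62500


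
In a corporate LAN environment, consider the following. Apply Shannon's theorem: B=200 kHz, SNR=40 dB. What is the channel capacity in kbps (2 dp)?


Given: B = 200 kHz, SNR = 40 dB
SNR linear = 10^(40/10) = 10000
1 + SNR = 10001
log2(10001) = 13.2878566418
C = 200 * 1000 * 13.2878566418 = 2657571.3284 bps
C = 2657.571328 kbps -> 2657.57 kbps (2 dp)

2657.57


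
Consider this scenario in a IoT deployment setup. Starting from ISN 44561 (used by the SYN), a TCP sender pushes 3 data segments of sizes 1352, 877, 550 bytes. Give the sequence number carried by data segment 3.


The SYN occupies sequence number ISN = 44561, so the first data byte is ISN + 1 = 44562.
SEQ of data segment i = (ISN + 1) + sum of payload sizes of segments 1..i-1.
Segment 1: SEQ = 44562, payload = 1352 bytes
Segment 2: SEQ = 45914, payload = 877 bytes
Segment 3: SEQ = 46791, payload = 550 bytes
SEQ of segment 3 = 44562 + 1352 + 877 = 46791

46791


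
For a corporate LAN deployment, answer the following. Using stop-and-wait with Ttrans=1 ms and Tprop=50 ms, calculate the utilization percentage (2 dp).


Given: Ttrans = 1 ms, Tprop = 50 ms
RTT = 2 * Tprop = 2 * 50 = 100 ms
U = Ttrans / (Ttrans + RTT)
U = 1 / (1 + 100)
U = 1 / 101 = 0.009901
U% = 0.99%

0.99


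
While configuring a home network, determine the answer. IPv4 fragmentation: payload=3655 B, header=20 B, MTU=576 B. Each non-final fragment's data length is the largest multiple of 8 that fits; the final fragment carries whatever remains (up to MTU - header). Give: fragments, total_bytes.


Max data per non-final fragment = floor((MTU - header)/8)*8 = floor((576 - 20)/8)*8 = floor(556/8)*8 = 552 B
Final fragment needs no 8-byte alignment: it can carry up to MTU - header = 556 B
Non-final fragments needed = ceil((payload - 556) / 552) = ceil(3099/552) = ceil(5.6141) = 6
Number of fragments = 6 + 1 = 7
Fragment sizes (data): 6 * 552 B + 343 B (last, 343 <= 556 OK)
Total bytes sent = payload + n_frags * header = 3655 + 7*20 = 3655 + 140 = 3795 B

7, 3795


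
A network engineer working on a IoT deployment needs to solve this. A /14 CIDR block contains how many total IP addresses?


Given: CIDR prefix /14
Host bits = 32 - 14 = 18
Total addresses = 2^18 = 262144

262144


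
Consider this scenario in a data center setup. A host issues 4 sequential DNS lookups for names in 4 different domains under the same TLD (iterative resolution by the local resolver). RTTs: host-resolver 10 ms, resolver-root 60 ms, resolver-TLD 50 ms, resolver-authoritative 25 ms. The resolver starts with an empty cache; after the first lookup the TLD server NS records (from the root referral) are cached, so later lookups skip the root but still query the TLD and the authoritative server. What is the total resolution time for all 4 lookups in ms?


Lookup 1 (cold cache): local + root + TLD + auth = 10 + 60 + 50 + 25 = 145 ms
Lookups 2..4 (TLD NS cached -> skip root; new domain -> still ask TLD and auth): local + TLD + auth = 10 + 50 + 25 = 85 ms each
Remaining 3 lookups: 3 * 85 = 255 ms
Total = 145 + 255 = 400 ms

400


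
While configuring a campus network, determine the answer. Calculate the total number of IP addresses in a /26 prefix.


Given: CIDR prefix /26
Host bits = 32 - 26 = 6
Total addresses = 2^6 = 64

64


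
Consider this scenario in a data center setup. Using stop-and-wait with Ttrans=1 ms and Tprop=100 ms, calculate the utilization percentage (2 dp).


Given: Ttrans = 1 ms, Tprop = 100 ms
RTT = 2 * Tprop = 2 * 100 = 200 ms
U = Ttrans / (Ttrans + RTT)
U = 1 / (1 + 200)
U = 1 / 201 = 0.004975
U% = 0.50%

0.50


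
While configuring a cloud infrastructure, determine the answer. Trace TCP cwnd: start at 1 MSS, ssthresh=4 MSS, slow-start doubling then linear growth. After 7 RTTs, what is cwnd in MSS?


RTT 0: cwnd = 1 MSS (initial)
RTT 1: cwnd = 2 MSS (slow start, doubled)
RTT 2: cwnd = 4 MSS (slow start, doubled)
RTT 3: cwnd = 5 MSS (congestion avoidance, +1)
RTT 4: cwnd = 6 MSS (congestion avoidance, +1)
RTT 5: cwnd = 7 MSS (congestion avoidance, +1)
RTT 6: cwnd = 8 MSS (congestion avoidance, +1)
RTT 7: cwnd = 9 MSS (congestion avoidance, +1)

9


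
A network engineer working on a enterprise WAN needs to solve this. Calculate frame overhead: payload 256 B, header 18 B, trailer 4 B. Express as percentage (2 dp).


Given: payload = 256 B, header = 18 B, trailer = 4 B
Overhead bytes = header + trailer = 18 + 4 = 22
Total frame = payload + overhead = 256 + 22 = 278
Overhead % = 22 / 278 * 100 = 7.9137% -> 7.91% (2 dp)

7.91


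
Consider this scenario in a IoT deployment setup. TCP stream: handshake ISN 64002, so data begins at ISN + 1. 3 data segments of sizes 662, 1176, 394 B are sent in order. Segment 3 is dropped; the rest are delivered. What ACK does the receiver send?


SYN uses sequence number 64002; first data byte = ISN + 1 = 64003.
Segment 1: SEQ = 64003, len = 662 B, covers [64003, 64664]
Segment 2: SEQ = 64665, len = 1176 B, covers [64665, 65840]
Segment 3: SEQ = 65841, len = 394 B, covers [65841, 66234] [LOST]
In-order data received: bytes [64003, 65840] (segments 1..2).
Segment 3 missing -> gap begins at byte 65841.
Cumulative ACK = next expected in-order byte = 64003 + 662 + 1176 = 65841

65841


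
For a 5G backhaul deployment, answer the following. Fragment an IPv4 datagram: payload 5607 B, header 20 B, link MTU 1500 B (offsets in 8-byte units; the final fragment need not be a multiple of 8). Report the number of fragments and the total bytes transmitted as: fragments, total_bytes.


Max data per non-final fragment = floor((MTU - header)/8)*8 = floor((1500 - 20)/8)*8 = floor(1480/8)*8 = 1480 B
Final fragment needs no 8-byte alignment: it can carry up to MTU - header = 1480 B
Non-final fragments needed = ceil((payload - 1480) / 1480) = ceil(4127/1480) = ceil(2.7885) = 3
Number of fragments = 3 + 1 = 4
Fragment sizes (data): 3 * 1480 B + 1167 B (last, 1167 <= 1480 OK)
Total bytes sent = payload + n_frags * header = 5607 + 4*20 = 5607 + 80 = 5687 B

4, 5687


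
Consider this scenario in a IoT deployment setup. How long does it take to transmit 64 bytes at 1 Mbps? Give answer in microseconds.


Given: packet = 64 bytes, bandwidth = 1 Mbps
Packet in bits = 64 * 8 = 512 bits
Bandwidth = 1 * 10^6 = 1000000 bps
Time = 512 / 1000000 seconds
Time in us = 512 * 10^6 / 1000000 = 512

512


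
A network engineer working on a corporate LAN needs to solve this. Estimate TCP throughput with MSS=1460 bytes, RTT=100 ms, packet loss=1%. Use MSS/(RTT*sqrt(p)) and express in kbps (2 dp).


Given: MSS = 1460 bytes, RTT = 100 ms, loss = 1%
RTT in seconds = 100 / 1000 = 0.1
Loss rate = 1% = 0.01
sqrt(loss) = sqrt(0.01) = 0.1
Throughput (bytes/s) = 1460 / (0.1 * 0.1) = 146000.0000
Throughput (kbps) = 146000.0000 * 8 / 1000 = 1168.000000 -> 1168.00 kbps (2 dp)

1168.00


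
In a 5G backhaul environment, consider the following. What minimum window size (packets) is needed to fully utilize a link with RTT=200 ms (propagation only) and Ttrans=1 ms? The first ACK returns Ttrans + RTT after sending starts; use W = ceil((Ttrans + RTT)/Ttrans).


Given: Ttrans = 1 ms, RTT = 200 ms (= 2 * Tprop, Tprop = 100 ms)
Time until first ACK returns = Ttrans + RTT = 1 + 200 = 201 ms
Need W * Ttrans >= Ttrans + RTT  ->  W >= (Ttrans + RTT) / Ttrans
(Ttrans + RTT) / Ttrans = 201 / 1 = 201
W_min = ceil(201) = 201

201


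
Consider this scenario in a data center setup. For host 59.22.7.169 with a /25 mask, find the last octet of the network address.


Given: IP = 59.22.7.169, prefix = /25
Subnet mask = 255.255.255.128
Last octet of IP: 169
Last octet of mask: 128
Network last octet = 169 AND 128 = 128

128


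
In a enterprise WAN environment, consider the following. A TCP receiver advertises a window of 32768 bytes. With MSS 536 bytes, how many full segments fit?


Given: RWND = 32768 bytes, MSS = 536 bytes
Full segments = floor(RWND / MSS)
Full segments = floor(32768 / 536)
Full segments = floor(61.1343) = 61

61


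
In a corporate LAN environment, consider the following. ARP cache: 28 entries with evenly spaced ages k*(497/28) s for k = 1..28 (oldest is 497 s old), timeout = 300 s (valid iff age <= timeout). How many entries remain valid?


Ages are k * 497/28 s for k = 1..28 (spacing = 17.7500 s).
Entry k is valid iff k * 497/28 <= 300 iff k <= 28 * 300 / 497 = 16.9014
n_valid = floor(16.9014) = 16
(n_stale = 28 - 16 = 12)

16


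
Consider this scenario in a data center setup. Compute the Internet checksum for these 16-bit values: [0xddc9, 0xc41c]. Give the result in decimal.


Given words: [0xddc9, 0xc41c]
Step 1: Sum all words
Raw sum = 56777 + 50204 = 106981
Step 2: Fold carry: (41445 + 1) = 41446
One's complement = ~41446 & 0xFFFF = 24089

24089


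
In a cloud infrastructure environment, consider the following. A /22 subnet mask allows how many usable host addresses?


Given: subnet mask /22
Host bits = 32 - 22 = 10
Total addresses = 2^10 = 1024
Usable hosts = 1024 - 2 (network + broadcast) = 1022

1022


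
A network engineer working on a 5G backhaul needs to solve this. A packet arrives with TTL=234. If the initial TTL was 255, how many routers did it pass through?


Given: initial TTL = 255, received TTL = 234
Hops = initial TTL - received TTL
Hops = 255 - 234 = 21

21


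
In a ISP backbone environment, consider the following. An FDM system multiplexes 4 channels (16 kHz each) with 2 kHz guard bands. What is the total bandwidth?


Given: 4 channels, 16 kHz each, guard = 2 kHz
Channel bandwidth = 4 * 16 = 64 kHz
Guard bands = 3 gaps * 2 kHz = 6 kHz
Total = 64 + 6 = 70 kHz

70


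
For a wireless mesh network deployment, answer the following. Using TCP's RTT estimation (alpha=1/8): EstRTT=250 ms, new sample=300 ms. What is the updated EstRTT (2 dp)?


Given: EstRTT = 250 ms, SampleRTT = 300 ms, alpha = 1/8
New EstRTT = (1 - alpha) * EstRTT + alpha * SampleRTT
(7/8) * 250 = 218.75
(1/8) * 300 = 37.5
New EstRTT = 218.75 + 37.5 = 256.25 ms -> 256.25 ms (2 dp)

256.25


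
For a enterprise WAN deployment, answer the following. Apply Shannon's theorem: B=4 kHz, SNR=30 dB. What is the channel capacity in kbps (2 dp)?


Given: B = 4 kHz, SNR = 30 dB
SNR linear = 10^(30/10) = 1000
1 + SNR = 1001
log2(1001) = 9.9672262588
C = 4 * 1000 * 9.9672262588 = 39868.9050 bps
C = 39.868905 kbps -> 39.87 kbps (2 dp)

39.87


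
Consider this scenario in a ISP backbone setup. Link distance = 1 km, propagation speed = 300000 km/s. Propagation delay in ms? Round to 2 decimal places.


Given: distance = 1 km, speed = 300000 km/s
Delay = distance / speed = 1 / 300000 seconds
Delay in ms = 1 * 1000 / 300000
Delay = 0.0033 ms
Rounded to 2 dp = 0.00 ms

0.00


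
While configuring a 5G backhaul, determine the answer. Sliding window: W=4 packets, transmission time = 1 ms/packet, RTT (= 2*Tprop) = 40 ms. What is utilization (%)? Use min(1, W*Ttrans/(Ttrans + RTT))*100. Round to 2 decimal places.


Given: W = 4, Ttrans = 1 ms, RTT = 40 ms (= 2 * Tprop, Tprop = 20 ms)
Cycle time = Ttrans + RTT = 1 + 40 = 41 ms (first packet sent until its ACK returns)
W * Ttrans = 4 * 1 = 4 ms of sending per cycle
W * Ttrans / (Ttrans + RTT) = 4 / 41 = 0.097561
U = min(1, 0.097561) = 0.097561
U% = 9.76%

9.76


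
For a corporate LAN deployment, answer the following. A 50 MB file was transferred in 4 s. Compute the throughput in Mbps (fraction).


Given: file = 50 MB, time = 4 s
File in Mb = 50 * 8 = 400 Mb
Throughput = 400 / 4 Mbps
Throughput = 100 Mbps

100


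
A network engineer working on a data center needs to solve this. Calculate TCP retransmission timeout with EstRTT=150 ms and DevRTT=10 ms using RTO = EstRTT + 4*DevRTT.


Given: EstRTT = 150 ms, DevRTT = 10 ms
Timeout = EstRTT + 4 * DevRTT
4 * DevRTT = 4 * 10 = 40
Timeout = 150 + 40 = 190 ms

190


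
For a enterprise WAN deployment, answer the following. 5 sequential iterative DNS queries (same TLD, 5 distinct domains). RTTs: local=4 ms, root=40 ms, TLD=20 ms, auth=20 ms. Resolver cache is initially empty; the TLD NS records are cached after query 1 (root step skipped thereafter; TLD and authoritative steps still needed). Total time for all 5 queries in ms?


Lookup 1 (cold cache): local + root + TLD + auth = 4 + 40 + 20 + 20 = 84 ms
Lookups 2..5 (TLD NS cached -> skip root; new domain -> still ask TLD and auth): local + TLD + auth = 4 + 20 + 20 = 44 ms each
Remaining 4 lookups: 4 * 44 = 176 ms
Total = 84 + 176 = 260 ms

260


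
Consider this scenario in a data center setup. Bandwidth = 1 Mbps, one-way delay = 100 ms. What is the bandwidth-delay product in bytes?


Given: bandwidth = 1 Mbps, delay = 100 ms
BDP in bits = 1 * 10^6 * 100 / 1000
BDP in bits = 100000
BDP in bytes = 100000 / 8 = 12500

12500


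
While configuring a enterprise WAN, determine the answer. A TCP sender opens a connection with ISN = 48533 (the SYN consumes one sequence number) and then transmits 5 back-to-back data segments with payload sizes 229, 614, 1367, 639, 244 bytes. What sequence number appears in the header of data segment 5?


The SYN occupies sequence number ISN = 48533, so the first data byte is ISN + 1 = 48534.
SEQ of data segment i = (ISN + 1) + sum of payload sizes of segments 1..i-1.
Segment 1: SEQ = 48534, payload = 229 bytes
Segment 2: SEQ = 48763, payload = 614 bytes
Segment 3: SEQ = 49377, payload = 1367 bytes
Segment 4: SEQ = 50744, payload = 639 bytes
Segment 5: SEQ = 51383, payload = 244 bytes
SEQ of segment 5 = 48534 + 229 + 614 + 1367 + 639 = 51383

51383


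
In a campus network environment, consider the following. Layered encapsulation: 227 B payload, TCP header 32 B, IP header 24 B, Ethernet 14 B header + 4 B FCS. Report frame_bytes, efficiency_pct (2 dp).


TCP segment = 227 + 32 = 259 B
IP packet = 259 + 24 = 283 B
Ethernet frame = 283 + 14 + 4 = 301 B
Efficiency = app / frame = 227 / 301 = 0.754153 = 75.4153% -> 75.42% (2 dp)

301, 75.42


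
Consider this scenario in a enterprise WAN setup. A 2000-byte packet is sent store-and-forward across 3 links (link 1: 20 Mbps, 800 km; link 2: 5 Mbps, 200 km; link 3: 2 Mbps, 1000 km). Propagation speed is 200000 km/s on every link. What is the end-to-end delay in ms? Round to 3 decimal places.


Packet = 2000 bytes = 16000 bits. Store-and-forward: sum (t_trans + t_prop) per link.
Link 1: t_trans = 16000/(20*10^6) s = 0.8000 ms; t_prop = 800/200000 s = 4.0000 ms; subtotal = 4.8000 ms
Link 2: t_trans = 16000/(5*10^6) s = 3.2000 ms; t_prop = 200/200000 s = 1.0000 ms; subtotal = 4.2000 ms
Link 3: t_trans = 16000/(2*10^6) s = 8.0000 ms; t_prop = 1000/200000 s = 5.0000 ms; subtotal = 13.0000 ms
End-to-end = 4.8000 + 4.2000 + 13.0000 = 22.0000 ms -> 22.000 ms (3 dp)

22.000
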